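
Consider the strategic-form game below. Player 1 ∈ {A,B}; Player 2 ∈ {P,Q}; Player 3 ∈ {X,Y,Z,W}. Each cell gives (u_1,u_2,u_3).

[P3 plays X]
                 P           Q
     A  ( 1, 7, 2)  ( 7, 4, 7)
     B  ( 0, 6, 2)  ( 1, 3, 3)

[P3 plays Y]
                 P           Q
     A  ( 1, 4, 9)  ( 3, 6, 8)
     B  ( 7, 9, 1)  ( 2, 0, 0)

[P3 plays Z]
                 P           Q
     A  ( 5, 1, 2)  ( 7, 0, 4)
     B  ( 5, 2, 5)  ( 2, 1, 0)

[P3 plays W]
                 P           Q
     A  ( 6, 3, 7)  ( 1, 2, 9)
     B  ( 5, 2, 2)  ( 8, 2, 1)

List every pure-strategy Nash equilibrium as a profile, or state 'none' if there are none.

NE set: (B,P,Z)

(A,P,X): not NE [P3→Y gives 9>2]
(A,P,Y): not NE [P1→B gives 7>1; P2→Q gives 6>4]
(A,P,Z): not NE [P3→Y gives 9>2]
(A,P,W): not NE [P3→Y gives 9>7]
(A,Q,X): not NE [P2→P gives 7>4; P3→W gives 9>7]
(A,Q,Y): not NE [P3→W gives 9>8]
(A,Q,Z): not NE [P2→P gives 1>0; P3→W gives 9>4]
(A,Q,W): not NE [P1→B gives 8>1; P2→P gives 3>2]
(B,P,X): not NE [P1→A gives 1>0; P3→Z gives 5>2]
(B,P,Y): not NE [P3→Z gives 5>1]
(B,P,Z): NE
(B,P,W): not NE [P1→A gives 6>5; P3→Z gives 5>2]
(B,Q,X): not NE [P1→A gives 7>1; P2→P gives 6>3]
(B,Q,Y): not NE [P1→A gives 3>2; P2→P gives 9>0; P3→X gives 3>0]
(B,Q,Z): not NE [P1→A gives 7>2; P2→P gives 2>1; P3→X gives 3>0]
(B,Q,W): not NE [P3→X gives 3>1]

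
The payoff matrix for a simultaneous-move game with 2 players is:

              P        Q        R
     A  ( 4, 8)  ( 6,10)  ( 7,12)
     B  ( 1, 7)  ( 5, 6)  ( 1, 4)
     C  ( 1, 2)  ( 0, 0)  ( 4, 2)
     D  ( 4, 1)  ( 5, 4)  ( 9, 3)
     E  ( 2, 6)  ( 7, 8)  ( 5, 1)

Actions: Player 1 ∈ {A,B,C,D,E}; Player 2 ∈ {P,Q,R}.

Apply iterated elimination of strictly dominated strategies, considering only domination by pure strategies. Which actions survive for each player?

P1 drop B (A beats it: P:4>1 Q:6>5 R:7>1)
P1 drop C (A beats it: P:4>1 Q:6>0 R:7>4)
P2 drop P (Q beats it: A:10>8 D:4>1 E:8>6)
P1→{A,D,E} P2→{Q,R}

Remaining: P1:{A,D,E} P2:{Q,R}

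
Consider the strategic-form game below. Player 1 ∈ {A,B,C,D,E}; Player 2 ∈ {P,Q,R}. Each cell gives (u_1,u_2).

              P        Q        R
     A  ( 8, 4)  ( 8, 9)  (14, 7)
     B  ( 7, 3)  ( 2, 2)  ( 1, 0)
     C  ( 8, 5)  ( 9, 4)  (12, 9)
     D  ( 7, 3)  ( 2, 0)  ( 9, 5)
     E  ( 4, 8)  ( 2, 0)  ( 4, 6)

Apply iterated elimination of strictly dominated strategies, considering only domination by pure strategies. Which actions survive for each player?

P1 drop B (A beats it: P:8>7 Q:8>2 R:14>1)
P1 drop D (A beats it: P:8>7 Q:8>2 R:14>9)
P1 drop E (A beats it: P:8>4 Q:8>2 R:14>4)
P2 drop P (R beats it: A:7>4 C:9>5)
P1→{A,C} P2→{Q,R}

Remaining: P1:{A,C} P2:{Q,R}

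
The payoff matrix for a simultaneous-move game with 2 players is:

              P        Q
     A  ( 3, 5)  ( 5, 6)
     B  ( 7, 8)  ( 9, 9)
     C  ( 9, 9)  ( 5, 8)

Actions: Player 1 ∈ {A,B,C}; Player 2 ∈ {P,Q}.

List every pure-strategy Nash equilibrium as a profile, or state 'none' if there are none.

(A,P): not NE [P1→C gives 9>3; P2→Q gives 6>5]
(A,Q): not NE [P1→B gives 9>5]
(B,P): not NE [P1→C gives 9>7; P2→Q gives 9>8]
(B,Q): NE
(C,P): NE
(C,Q): not NE [P1→B gives 9>5; P2→P gives 9>8]

Nash profiles: (B,Q), (C,P)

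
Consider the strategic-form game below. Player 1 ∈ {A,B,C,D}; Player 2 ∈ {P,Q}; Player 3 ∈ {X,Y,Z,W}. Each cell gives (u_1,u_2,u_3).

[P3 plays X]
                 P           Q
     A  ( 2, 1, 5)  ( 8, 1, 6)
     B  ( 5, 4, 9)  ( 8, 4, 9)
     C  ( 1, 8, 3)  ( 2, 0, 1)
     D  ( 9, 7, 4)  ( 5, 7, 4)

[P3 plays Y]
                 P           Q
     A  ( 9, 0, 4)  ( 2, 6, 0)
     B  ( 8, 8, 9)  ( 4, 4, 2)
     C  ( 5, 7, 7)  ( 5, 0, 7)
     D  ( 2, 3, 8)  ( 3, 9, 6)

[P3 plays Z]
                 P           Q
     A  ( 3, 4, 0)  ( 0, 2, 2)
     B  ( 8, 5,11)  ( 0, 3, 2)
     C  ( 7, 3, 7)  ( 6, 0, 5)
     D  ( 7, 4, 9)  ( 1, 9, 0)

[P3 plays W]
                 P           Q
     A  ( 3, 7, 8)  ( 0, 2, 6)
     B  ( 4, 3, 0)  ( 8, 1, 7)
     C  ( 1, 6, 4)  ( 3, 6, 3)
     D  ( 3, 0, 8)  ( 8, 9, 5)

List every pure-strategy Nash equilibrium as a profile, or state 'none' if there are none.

(A,P,X): not NE [P1→D gives 9>2; P3→W gives 8>5]
(A,P,Y): not NE [P2→Q gives 6>0; P3→W gives 8>4]
(A,P,Z): not NE [P1→B gives 8>3; P3→W gives 8>0]
(A,P,W): not NE [P1→B gives 4>3]
(A,Q,X): NE
(A,Q,Y): not NE [P1→C gives 5>2; P3→W gives 6>0]
(A,Q,Z): not NE [P1→C gives 6>0; P2→P gives 4>2; P3→W gives 6>2]
(A,Q,W): not NE [P1→D gives 8>0; P2→P gives 7>2]
(B,P,X): not NE [P1→D gives 9>5; P3→Z gives 11>9]
(B,P,Y): not NE [P1→A gives 9>8; P3→Z gives 11>9]
(B,P,Z): NE
(B,P,W): not NE [P3→Z gives 11>0]
(B,Q,X): NE
(B,Q,Y): not NE [P1→C gives 5>4; P2→P gives 8>4; P3→X gives 9>2]
(B,Q,Z): not NE [P1→C gives 6>0; P2→P gives 5>3; P3→X gives 9>2]
(B,Q,W): not NE [P2→P gives 3>1; P3→X gives 9>7]
(C,P,X): not NE [P1→D gives 9>1; P3→Z gives 7>3]
(C,P,Y): not NE [P1→A gives 9>5]
(C,P,Z): not NE [P1→B gives 8>7]
(C,P,W): not NE [P1→B gives 4>1; P3→Z gives 7>4]
(C,Q,X): not NE [P1→B gives 8>2; P2→P gives 8>0; P3→Y gives 7>1]
(C,Q,Y): not NE [P2→P gives 7>0]
(C,Q,Z): not NE [P2→P gives 3>0; P3→Y gives 7>5]
(C,Q,W): not NE [P1→D gives 8>3; P3→Y gives 7>3]
(D,P,X): not NE [P3→Z gives 9>4]
(D,P,Y): not NE [P1→A gives 9>2; P2→Q gives 9>3; P3→Z gives 9>8]
(D,P,Z): not NE [P1→B gives 8>7; P2→Q gives 9>4]
(D,P,W): not NE [P1→B gives 4>3; P2→Q gives 9>0; P3→Z gives 9>8]
(D,Q,X): not NE [P1→B gives 8>5; P3→Y gives 6>4]
(D,Q,Y): not NE [P1→C gives 5>3]
(D,Q,Z): not NE [P1→C gives 6>1; P3→Y gives 6>0]
(D,Q,W): not NE [P3→Y gives 6>5]

NE set: (A,Q,X), (B,P,Z), (B,Q,X)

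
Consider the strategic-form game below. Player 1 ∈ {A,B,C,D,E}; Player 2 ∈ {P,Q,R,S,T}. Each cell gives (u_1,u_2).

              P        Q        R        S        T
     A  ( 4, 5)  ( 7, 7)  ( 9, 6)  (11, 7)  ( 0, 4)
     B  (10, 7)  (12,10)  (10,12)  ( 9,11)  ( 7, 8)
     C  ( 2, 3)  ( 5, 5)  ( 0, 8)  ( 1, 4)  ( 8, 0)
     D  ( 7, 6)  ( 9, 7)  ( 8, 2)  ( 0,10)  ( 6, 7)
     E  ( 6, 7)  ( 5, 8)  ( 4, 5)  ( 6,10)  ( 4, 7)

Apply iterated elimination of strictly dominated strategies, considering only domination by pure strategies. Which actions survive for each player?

P1 drop D (B beats it: P:10>7 Q:12>9 R:10>8 S:9>0 T:7>6)
P1 drop E (B beats it: P:10>6 Q:12>5 R:10>4 S:9>6 T:7>4)
P2 drop P (Q beats it: A:7>5 B:10>7 C:5>3)
P2 drop T (Q beats it: A:7>4 B:10>8 C:5>0)
P1 drop C (A beats it: Q:7>5 R:9>0 S:11>1)
P1→{A,B} P2→{Q,R,S}

IESDS → P1:{A,B} P2:{Q,R,S}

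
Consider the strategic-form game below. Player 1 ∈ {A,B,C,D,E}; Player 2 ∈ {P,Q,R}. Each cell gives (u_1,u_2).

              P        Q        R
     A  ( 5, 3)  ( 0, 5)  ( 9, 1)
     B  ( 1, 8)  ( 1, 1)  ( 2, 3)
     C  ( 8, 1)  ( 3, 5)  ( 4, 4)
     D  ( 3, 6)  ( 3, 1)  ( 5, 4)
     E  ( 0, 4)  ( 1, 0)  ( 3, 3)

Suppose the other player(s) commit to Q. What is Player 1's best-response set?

argmax u_1 = {C,D}

u_1(A vs Q) = 0
u_1(B vs Q) = 1
u_1(C vs Q) = 3
u_1(D vs Q) = 3
u_1(E vs Q) = 1
max payoff 3 at {C,D}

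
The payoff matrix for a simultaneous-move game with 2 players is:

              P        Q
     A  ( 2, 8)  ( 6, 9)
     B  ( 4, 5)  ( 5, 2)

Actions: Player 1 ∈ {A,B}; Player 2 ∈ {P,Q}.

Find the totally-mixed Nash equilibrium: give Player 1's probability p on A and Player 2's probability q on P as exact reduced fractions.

P1 indiff ⇒ q·2+(1-q)·6 = q·4+(1-q)·5 ⇒ q(-2) = (1-q)(-1) ⇒ q = 1/3
P2 indiff ⇒ p·8+(1-p)·5 = p·9+(1-p)·2 ⇒ p(-1) = (1-p)(-3) ⇒ p = 3/4

p=3/4, q=1/3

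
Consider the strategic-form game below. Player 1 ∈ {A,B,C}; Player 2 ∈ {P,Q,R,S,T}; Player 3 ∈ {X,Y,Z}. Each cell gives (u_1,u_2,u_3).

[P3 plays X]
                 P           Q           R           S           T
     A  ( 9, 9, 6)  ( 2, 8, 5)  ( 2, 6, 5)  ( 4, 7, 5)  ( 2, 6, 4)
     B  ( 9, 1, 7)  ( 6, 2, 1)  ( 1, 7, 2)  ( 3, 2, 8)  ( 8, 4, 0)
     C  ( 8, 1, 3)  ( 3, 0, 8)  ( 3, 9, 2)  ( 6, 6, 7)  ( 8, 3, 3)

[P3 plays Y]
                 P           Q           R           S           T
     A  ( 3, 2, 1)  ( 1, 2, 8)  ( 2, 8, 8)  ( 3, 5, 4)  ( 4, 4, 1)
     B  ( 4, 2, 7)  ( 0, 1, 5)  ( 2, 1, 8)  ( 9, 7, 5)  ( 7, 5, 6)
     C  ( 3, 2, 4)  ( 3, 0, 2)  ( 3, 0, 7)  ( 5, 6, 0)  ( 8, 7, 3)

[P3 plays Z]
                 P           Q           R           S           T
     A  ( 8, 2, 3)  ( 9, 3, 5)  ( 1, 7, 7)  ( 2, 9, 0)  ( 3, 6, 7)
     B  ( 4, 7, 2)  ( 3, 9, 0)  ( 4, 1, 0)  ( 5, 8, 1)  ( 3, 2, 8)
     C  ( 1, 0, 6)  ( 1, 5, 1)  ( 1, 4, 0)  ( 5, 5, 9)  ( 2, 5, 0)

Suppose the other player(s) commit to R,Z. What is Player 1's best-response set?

BR_1 = {B}

u_1(A vs R,Z) = 1
u_1(B vs R,Z) = 4
u_1(C vs R,Z) = 1
max payoff 4 at {B}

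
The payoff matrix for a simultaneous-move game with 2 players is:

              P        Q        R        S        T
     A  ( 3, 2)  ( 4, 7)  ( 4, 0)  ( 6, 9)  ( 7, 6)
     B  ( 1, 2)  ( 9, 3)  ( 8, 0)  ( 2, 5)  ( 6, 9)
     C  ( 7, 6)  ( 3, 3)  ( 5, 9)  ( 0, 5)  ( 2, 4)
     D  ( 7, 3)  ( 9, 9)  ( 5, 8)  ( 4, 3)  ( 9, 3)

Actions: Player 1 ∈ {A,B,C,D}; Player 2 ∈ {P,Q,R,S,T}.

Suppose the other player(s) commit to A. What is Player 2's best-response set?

u_2(P vs A) = 2
u_2(Q vs A) = 7
u_2(R vs A) = 0
u_2(S vs A) = 9
u_2(T vs A) = 6
max payoff 9 at {S}

argmax u_2 = {S}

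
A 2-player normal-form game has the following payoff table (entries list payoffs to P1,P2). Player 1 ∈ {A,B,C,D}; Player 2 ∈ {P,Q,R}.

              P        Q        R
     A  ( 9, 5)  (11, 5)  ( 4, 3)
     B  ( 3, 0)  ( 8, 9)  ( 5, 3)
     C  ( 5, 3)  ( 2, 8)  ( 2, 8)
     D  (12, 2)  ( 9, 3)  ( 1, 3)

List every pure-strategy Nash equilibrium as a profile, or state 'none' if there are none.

PSNE = {(A,Q)}

(A,P): not NE [P1→D gives 12>9]
(A,Q): NE
(A,R): not NE [P1→B gives 5>4; P2→Q gives 5>3]
(B,P): not NE [P1→D gives 12>3; P2→Q gives 9>0]
(B,Q): not NE [P1→A gives 11>8]
(B,R): not NE [P2→Q gives 9>3]
(C,P): not NE [P1→D gives 12>5; P2→R gives 8>3]
(C,Q): not NE [P1→A gives 11>2]
(C,R): not NE [P1→B gives 5>2]
(D,P): not NE [P2→R gives 3>2]
(D,Q): not NE [P1→A gives 11>9]
(D,R): not NE [P1→B gives 5>1]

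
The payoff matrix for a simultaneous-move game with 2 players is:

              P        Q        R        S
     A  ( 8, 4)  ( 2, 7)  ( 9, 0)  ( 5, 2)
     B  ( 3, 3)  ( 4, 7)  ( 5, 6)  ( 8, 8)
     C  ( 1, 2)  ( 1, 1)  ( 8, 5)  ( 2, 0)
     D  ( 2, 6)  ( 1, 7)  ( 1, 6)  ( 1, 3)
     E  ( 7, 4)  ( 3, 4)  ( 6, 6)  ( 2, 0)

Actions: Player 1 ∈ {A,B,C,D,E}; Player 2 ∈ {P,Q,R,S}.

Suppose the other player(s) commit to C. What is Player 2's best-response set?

u_2(P vs C) = 2
u_2(Q vs C) = 1
u_2(R vs C) = 5
u_2(S vs C) = 0
max payoff 5 at {R}

argmax u_2 = {R}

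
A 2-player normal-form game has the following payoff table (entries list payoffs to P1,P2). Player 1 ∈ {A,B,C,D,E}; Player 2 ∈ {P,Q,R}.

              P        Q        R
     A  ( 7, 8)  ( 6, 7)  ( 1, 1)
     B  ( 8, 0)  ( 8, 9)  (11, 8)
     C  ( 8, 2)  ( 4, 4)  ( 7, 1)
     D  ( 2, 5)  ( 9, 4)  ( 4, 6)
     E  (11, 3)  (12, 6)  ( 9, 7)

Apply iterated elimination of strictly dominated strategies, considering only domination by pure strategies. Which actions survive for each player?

P1 drop A (B beats it: P:8>7 Q:8>6 R:11>1)
P1 drop C (E beats it: P:11>8 Q:12>4 R:9>7)
P1 drop D (E beats it: P:11>2 Q:12>9 R:9>4)
P2 drop P (Q beats it: B:9>0 E:6>3)
P1→{B,E} P2→{Q,R}

IESDS → P1:{B,E} P2:{Q,R}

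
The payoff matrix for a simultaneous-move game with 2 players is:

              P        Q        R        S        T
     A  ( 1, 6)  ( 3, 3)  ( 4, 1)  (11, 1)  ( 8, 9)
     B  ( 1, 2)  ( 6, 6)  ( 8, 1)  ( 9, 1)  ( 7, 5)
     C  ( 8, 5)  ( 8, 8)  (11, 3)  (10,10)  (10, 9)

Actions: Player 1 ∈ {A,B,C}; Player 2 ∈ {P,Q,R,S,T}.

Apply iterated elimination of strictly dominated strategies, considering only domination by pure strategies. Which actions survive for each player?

Survivors P1:{A,C} P2:{S,T}

P1 drop B (C beats it: P:8>1 Q:8>6 R:11>8 S:10>9 T:10>7)
P2 drop P (T beats it: A:9>6 C:9>5)
P2 drop Q (T beats it: A:9>3 C:9>8)
P2 drop R (T beats it: A:9>1 C:9>3)
P1→{A,C} P2→{S,T}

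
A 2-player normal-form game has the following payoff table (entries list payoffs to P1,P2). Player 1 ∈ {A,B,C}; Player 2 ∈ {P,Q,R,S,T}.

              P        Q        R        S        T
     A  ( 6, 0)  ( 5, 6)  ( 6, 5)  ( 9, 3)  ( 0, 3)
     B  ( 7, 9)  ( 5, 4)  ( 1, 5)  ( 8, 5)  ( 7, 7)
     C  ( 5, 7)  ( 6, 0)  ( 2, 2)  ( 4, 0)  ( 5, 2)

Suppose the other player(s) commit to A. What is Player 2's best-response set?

u_2(P vs A) = 0
u_2(Q vs A) = 6
u_2(R vs A) = 5
u_2(S vs A) = 3
u_2(T vs A) = 3
max payoff 6 at {Q}

P2 best: {Q}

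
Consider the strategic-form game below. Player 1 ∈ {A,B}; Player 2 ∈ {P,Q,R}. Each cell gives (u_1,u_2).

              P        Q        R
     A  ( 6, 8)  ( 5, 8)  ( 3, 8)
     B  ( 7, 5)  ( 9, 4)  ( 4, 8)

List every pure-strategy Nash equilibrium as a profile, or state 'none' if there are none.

(A,P): not NE [P1→B gives 7>6]
(A,Q): not NE [P1→B gives 9>5]
(A,R): not NE [P1→B gives 4>3]
(B,P): not NE [P2→R gives 8>5]
(B,Q): not NE [P2→R gives 8>4]
(B,R): NE

Nash profiles: (B,R)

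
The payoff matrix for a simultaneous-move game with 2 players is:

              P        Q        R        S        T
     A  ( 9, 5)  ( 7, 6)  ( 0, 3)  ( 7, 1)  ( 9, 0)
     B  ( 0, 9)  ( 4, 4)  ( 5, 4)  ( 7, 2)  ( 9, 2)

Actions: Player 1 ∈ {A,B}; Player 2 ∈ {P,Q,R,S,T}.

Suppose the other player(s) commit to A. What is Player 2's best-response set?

u_2(P vs A) = 5
u_2(Q vs A) = 6
u_2(R vs A) = 3
u_2(S vs A) = 1
u_2(T vs A) = 0
max payoff 6 at {Q}

argmax u_2 = {Q}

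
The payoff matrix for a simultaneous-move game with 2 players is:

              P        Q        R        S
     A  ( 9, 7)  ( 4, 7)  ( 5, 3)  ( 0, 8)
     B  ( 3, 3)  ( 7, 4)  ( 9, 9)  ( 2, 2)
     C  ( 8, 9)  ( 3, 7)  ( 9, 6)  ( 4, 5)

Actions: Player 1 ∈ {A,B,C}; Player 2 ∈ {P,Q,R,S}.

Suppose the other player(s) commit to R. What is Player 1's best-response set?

u_1(A vs R) = 5
u_1(B vs R) = 9
u_1(C vs R) = 9
max payoff 9 at {B,C}

P1 best: {B,C}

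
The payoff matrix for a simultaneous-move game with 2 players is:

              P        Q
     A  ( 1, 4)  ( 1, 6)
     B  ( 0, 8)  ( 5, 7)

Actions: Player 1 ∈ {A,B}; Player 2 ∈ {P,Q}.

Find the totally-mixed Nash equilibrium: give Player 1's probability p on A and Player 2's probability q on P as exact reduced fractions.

P1 mixes 1/3 on A; P2 mixes 4/5 on P

P1 indiff ⇒ q·1+(1-q)·1 = q·0+(1-q)·5 ⇒ q(1) = (1-q)(4) ⇒ q = 4/5
P2 indiff ⇒ p·4+(1-p)·8 = p·6+(1-p)·7 ⇒ p(-2) = (1-p)(-1) ⇒ p = 1/3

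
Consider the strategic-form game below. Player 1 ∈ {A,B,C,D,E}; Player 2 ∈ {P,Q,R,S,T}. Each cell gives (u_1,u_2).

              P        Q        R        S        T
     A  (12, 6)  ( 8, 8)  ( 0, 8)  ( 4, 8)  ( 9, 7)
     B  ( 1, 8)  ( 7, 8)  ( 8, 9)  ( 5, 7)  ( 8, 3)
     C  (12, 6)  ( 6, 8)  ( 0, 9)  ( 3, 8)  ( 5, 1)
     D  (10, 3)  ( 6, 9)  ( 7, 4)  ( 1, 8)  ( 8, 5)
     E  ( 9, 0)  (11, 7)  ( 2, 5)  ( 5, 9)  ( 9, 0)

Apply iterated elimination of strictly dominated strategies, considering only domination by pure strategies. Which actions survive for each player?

IESDS → P1:{B,E} P2:{Q,R,S}

P2 drop P (R beats it: A:8>6 B:9>8 C:9>6 D:4>3 E:5>0)
P1 drop C (B beats it: Q:7>6 R:8>0 S:5>3 T:8>5)
P2 drop T (Q beats it: A:8>7 B:8>3 D:9>5 E:7>0)
P1 drop A (E beats it: Q:11>8 R:2>0 S:5>4)
P1 drop D (B beats it: Q:7>6 R:8>7 S:5>1)
P1→{B,E} P2→{Q,R,S}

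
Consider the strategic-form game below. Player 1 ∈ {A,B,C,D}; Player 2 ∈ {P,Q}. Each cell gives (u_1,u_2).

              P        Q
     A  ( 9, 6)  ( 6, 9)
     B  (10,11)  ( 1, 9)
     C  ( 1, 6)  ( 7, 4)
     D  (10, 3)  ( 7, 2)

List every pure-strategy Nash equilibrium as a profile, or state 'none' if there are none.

(A,P): not NE [P1→D gives 10>9; P2→Q gives 9>6]
(A,Q): not NE [P1→D gives 7>6]
(B,P): NE
(B,Q): not NE [P1→D gives 7>1; P2→P gives 11>9]
(C,P): not NE [P1→D gives 10>1]
(C,Q): not NE [P2→P gives 6>4]
(D,P): NE
(D,Q): not NE [P2→P gives 3>2]

NE set: (B,P), (D,P)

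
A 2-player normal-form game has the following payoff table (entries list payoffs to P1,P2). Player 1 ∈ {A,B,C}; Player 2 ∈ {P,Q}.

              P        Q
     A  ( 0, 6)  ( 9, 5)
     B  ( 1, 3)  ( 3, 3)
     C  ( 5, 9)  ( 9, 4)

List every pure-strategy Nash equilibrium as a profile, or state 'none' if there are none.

Nash profiles: (C,P)

(A,P): not NE [P1→C gives 5>0]
(A,Q): not NE [P2→P gives 6>5]
(B,P): not NE [P1→C gives 5>1]
(B,Q): not NE [P1→C gives 9>3]
(C,P): NE
(C,Q): not NE [P2→P gives 9>4]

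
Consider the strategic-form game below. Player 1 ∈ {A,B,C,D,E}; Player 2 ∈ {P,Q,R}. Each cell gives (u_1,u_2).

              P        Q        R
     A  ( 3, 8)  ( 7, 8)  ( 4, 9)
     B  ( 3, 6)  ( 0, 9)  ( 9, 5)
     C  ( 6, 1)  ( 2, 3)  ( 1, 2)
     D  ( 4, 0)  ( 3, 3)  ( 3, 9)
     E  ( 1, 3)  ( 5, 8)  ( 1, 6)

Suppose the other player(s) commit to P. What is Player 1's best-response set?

u_1(A vs P) = 3
u_1(B vs P) = 3
u_1(C vs P) = 6
u_1(D vs P) = 4
u_1(E vs P) = 1
max payoff 6 at {C}

BR_1 = {C}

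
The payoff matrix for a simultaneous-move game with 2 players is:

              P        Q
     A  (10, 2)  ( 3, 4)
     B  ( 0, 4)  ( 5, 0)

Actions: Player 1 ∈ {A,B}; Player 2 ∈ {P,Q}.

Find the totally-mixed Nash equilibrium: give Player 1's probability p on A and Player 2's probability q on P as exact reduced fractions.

P1 indiff ⇒ q·10+(1-q)·3 = q·0+(1-q)·5 ⇒ q(10) = (1-q)(2) ⇒ q = 1/6
P2 indiff ⇒ p·2+(1-p)·4 = p·4+(1-p)·0 ⇒ p(-2) = (1-p)(-4) ⇒ p = 2/3

p=2/3, q=1/6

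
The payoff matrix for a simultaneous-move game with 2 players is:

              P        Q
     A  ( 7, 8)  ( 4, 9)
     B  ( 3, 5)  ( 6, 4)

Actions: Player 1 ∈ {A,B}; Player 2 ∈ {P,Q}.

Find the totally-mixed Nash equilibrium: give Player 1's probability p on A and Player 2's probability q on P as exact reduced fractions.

p=1/2, q=1/3

P1 indiff ⇒ q·7+(1-q)·4 = q·3+(1-q)·6 ⇒ q(4) = (1-q)(2) ⇒ q = 1/3
P2 indiff ⇒ p·8+(1-p)·5 = p·9+(1-p)·4 ⇒ p(-1) = (1-p)(-1) ⇒ p = 1/2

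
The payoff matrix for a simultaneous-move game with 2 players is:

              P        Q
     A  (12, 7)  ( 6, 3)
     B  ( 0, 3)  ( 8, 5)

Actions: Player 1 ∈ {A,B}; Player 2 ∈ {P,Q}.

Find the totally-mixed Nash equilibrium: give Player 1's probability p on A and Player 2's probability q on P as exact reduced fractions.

(p,q) = (1/3, 1/7)

P1 indiff ⇒ q·12+(1-q)·6 = q·0+(1-q)·8 ⇒ q(12) = (1-q)(2) ⇒ q = 1/7
P2 indiff ⇒ p·7+(1-p)·3 = p·3+(1-p)·5 ⇒ p(4) = (1-p)(2) ⇒ p = 1/3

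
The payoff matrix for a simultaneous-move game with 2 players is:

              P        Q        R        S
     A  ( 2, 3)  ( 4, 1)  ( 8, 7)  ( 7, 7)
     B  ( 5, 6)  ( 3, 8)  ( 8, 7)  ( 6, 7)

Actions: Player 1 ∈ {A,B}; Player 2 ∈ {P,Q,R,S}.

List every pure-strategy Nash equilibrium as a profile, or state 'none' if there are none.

(A,P): not NE [P1→B gives 5>2; P2→S gives 7>3]
(A,Q): not NE [P2→S gives 7>1]
(A,R): NE
(A,S): NE
(B,P): not NE [P2→Q gives 8>6]
(B,Q): not NE [P1→A gives 4>3]
(B,R): not NE [P2→Q gives 8>7]
(B,S): not NE [P1→A gives 7>6; P2→Q gives 8>7]

NE set: (A,R), (A,S)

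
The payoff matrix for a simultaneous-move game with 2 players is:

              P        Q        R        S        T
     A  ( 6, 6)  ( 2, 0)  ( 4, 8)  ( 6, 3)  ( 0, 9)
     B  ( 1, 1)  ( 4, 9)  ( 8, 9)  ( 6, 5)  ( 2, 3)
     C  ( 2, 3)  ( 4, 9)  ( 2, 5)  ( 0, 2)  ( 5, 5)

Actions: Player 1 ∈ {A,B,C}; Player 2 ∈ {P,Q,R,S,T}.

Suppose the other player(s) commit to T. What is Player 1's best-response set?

P1 best: {C}

u_1(A vs T) = 0
u_1(B vs T) = 2
u_1(C vs T) = 5
max payoff 5 at {C}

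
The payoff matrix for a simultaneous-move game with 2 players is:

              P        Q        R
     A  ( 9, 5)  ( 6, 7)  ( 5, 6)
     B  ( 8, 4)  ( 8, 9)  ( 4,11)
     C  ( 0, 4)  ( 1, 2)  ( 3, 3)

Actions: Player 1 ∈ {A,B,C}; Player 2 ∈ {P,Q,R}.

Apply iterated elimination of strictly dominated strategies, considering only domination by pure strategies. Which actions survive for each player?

IESDS → P1:{A,B} P2:{Q,R}

P1 drop C (A beats it: P:9>0 Q:6>1 R:5>3)
P2 drop P (Q beats it: A:7>5 B:9>4)
P1→{A,B} P2→{Q,R}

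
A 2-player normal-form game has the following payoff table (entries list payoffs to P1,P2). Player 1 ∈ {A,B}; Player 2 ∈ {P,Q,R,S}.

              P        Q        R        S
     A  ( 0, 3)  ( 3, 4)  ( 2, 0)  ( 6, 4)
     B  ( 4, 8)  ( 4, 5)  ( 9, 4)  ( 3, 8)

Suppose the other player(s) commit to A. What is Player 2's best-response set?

argmax u_2 = {Q,S}

u_2(P vs A) = 3
u_2(Q vs A) = 4
u_2(R vs A) = 0
u_2(S vs A) = 4
max payoff 4 at {Q,S}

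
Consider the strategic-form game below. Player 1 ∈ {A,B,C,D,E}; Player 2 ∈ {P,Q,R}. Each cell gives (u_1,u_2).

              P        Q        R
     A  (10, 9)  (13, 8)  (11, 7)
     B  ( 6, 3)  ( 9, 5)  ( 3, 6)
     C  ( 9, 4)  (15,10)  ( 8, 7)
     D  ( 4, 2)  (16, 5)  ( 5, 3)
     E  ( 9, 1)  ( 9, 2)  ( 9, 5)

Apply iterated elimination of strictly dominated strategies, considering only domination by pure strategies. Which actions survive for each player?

IESDS → P1:{A,C,D} P2:{P,Q}

P1 drop B (A beats it: P:10>6 Q:13>9 R:11>3)
P1 drop E (A beats it: P:10>9 Q:13>9 R:11>9)
P2 drop R (Q beats it: A:8>7 C:10>7 D:5>3)
P1→{A,C,D} P2→{P,Q}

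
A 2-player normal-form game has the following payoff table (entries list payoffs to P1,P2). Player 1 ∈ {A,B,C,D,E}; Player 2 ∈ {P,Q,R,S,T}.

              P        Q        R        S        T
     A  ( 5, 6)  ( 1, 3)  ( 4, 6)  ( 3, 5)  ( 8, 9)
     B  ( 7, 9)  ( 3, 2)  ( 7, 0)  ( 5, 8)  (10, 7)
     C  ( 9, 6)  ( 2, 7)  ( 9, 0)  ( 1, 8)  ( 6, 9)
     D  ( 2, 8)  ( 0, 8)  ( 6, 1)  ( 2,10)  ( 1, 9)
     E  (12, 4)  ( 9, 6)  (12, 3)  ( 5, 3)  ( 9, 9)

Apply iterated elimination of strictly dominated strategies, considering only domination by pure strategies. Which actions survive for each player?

P1 drop A (B beats it: P:7>5 Q:3>1 R:7>4 S:5>3 T:10>8)
P1 drop C (E beats it: P:12>9 Q:9>2 R:12>9 S:5>1 T:9>6)
P1 drop D (B beats it: P:7>2 Q:3>0 R:7>6 S:5>2 T:10>1)
P2 drop Q (T beats it: B:7>2 E:9>6)
P2 drop R (P beats it: B:9>0 E:4>3)
P2 drop S (P beats it: B:9>8 E:4>3)
P1→{B,E} P2→{P,T}

Remaining: P1:{B,E} P2:{P,T}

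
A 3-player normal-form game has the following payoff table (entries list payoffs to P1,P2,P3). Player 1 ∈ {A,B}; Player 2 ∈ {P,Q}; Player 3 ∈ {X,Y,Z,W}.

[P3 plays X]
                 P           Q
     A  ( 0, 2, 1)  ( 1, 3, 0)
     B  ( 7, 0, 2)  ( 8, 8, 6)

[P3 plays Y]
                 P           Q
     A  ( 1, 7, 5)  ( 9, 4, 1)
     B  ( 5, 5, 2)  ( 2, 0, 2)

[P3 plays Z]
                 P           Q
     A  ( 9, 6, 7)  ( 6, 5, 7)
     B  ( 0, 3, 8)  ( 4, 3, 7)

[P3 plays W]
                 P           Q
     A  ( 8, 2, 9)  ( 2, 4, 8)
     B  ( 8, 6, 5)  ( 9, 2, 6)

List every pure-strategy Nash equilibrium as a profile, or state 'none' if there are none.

Equilibria: none

(A,P,X): not NE [P1→B gives 7>0; P2→Q gives 3>2; P3→W gives 9>1]
(A,P,Y): not NE [P1→B gives 5>1; P3→W gives 9>5]
(A,P,Z): not NE [P3→W gives 9>7]
(A,P,W): not NE [P2→Q gives 4>2]
(A,Q,X): not NE [P1→B gives 8>1; P3→W gives 8>0]
(A,Q,Y): not NE [P2→P gives 7>4; P3→W gives 8>1]
(A,Q,Z): not NE [P2→P gives 6>5; P3→W gives 8>7]
(A,Q,W): not NE [P1→B gives 9>2]
(B,P,X): not NE [P2→Q gives 8>0; P3→Z gives 8>2]
(B,P,Y): not NE [P3→Z gives 8>2]
(B,P,Z): not NE [P1→A gives 9>0]
(B,P,W): not NE [P3→Z gives 8>5]
(B,Q,X): not NE [P3→Z gives 7>6]
(B,Q,Y): not NE [P1→A gives 9>2; P2→P gives 5>0; P3→Z gives 7>2]
(B,Q,Z): not NE [P1→A gives 6>4]
(B,Q,W): not NE [P2→P gives 6>2; P3→Z gives 7>6]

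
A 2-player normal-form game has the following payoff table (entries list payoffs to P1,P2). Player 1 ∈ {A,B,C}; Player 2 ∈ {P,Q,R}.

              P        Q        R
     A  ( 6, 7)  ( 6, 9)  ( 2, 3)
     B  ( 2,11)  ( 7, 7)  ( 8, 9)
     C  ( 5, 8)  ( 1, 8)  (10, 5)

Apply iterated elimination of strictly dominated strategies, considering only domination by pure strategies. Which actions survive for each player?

Remaining: P1:{A,B} P2:{P,Q}

P2 drop R (P beats it: A:7>3 B:11>9 C:8>5)
P1 drop C (A beats it: P:6>5 Q:6>1)
P1→{A,B} P2→{P,Q}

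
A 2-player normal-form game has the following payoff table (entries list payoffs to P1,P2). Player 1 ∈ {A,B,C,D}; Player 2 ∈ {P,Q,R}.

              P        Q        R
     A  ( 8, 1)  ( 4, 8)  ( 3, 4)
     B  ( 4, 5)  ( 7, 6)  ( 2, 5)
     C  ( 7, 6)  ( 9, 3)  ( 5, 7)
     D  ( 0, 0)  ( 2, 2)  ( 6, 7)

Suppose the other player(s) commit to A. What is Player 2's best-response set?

u_2(P vs A) = 1
u_2(Q vs A) = 8
u_2(R vs A) = 4
max payoff 8 at {Q}

argmax u_2 = {Q}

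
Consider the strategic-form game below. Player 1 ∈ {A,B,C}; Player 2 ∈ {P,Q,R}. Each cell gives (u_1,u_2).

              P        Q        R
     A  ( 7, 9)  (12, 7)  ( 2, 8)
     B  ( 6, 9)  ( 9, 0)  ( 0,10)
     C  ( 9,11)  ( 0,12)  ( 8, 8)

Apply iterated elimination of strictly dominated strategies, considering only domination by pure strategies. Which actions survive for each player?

Survivors P1:{A,C} P2:{P,Q}

P1 drop B (A beats it: P:7>6 Q:12>9 R:2>0)
P2 drop R (P beats it: A:9>8 C:11>8)
P1→{A,C} P2→{P,Q}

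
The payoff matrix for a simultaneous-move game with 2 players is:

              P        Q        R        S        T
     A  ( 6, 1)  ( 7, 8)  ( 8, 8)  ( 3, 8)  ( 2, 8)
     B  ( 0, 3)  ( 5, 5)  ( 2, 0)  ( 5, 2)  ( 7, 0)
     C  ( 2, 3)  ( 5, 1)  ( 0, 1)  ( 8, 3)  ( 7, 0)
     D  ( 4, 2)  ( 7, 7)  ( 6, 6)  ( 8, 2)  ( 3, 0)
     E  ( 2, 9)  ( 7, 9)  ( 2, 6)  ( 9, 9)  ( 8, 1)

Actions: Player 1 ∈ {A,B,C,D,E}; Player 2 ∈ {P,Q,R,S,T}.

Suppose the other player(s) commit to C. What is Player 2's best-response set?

argmax u_2 = {P,S}

u_2(P vs C) = 3
u_2(Q vs C) = 1
u_2(R vs C) = 1
u_2(S vs C) = 3
u_2(T vs C) = 0
max payoff 3 at {P,S}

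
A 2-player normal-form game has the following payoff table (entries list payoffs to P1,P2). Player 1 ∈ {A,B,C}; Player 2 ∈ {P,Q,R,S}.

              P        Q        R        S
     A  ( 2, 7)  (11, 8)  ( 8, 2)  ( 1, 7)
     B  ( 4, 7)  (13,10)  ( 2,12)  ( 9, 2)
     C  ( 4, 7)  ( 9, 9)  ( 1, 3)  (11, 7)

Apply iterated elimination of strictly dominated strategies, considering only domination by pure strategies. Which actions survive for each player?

P2 drop P (Q beats it: A:8>7 B:10>7 C:9>7)
P2 drop S (Q beats it: A:8>7 B:10>2 C:9>7)
P1 drop C (A beats it: Q:11>9 R:8>1)
P1→{A,B} P2→{Q,R}

Remaining: P1:{A,B} P2:{Q,R}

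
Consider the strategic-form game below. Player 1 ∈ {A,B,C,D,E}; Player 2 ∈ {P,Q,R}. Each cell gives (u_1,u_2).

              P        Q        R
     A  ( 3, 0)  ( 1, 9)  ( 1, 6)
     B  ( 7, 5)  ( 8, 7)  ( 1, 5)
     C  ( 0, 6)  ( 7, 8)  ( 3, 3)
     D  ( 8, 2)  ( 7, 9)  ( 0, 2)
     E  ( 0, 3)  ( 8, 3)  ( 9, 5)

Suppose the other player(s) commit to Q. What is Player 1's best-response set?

u_1(A vs Q) = 1
u_1(B vs Q) = 8
u_1(C vs Q) = 7
u_1(D vs Q) = 7
u_1(E vs Q) = 8
max payoff 8 at {B,E}

argmax u_1 = {B,E}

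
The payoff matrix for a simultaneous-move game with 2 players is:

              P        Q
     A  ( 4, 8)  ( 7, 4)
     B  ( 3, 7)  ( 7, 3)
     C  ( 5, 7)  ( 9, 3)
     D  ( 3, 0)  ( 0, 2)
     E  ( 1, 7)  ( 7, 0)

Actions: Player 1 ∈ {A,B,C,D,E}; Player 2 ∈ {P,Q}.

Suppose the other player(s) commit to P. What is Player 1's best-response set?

u_1(A vs P) = 4
u_1(B vs P) = 3
u_1(C vs P) = 5
u_1(D vs P) = 3
u_1(E vs P) = 1
max payoff 5 at {C}

argmax u_1 = {C}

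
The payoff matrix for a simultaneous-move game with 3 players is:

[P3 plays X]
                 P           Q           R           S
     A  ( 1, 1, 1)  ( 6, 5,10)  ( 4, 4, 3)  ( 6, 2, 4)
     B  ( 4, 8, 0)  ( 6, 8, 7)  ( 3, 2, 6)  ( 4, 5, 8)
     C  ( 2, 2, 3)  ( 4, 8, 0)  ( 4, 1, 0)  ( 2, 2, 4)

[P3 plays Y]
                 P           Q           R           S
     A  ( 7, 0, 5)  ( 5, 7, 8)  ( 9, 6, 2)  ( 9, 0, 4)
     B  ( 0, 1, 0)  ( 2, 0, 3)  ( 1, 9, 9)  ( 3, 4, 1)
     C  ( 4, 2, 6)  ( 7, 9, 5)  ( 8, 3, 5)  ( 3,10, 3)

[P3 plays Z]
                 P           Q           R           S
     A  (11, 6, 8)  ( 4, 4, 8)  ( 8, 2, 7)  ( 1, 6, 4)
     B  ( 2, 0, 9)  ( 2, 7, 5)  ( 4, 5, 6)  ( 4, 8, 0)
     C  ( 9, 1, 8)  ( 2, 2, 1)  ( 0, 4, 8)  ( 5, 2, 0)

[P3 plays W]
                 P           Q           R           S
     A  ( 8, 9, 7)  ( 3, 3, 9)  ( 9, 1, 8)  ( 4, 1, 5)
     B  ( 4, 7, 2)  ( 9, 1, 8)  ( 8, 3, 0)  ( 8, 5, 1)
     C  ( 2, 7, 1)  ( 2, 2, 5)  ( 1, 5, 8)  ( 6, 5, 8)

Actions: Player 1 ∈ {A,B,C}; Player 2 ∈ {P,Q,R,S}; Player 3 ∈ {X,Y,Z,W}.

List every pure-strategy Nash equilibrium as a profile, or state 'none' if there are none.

PSNE = {(A,P,Z), (A,Q,X)}

(A,P,X): not NE [P1→B gives 4>1; P2→Q gives 5>1; P3→Z gives 8>1]
(A,P,Y): not NE [P2→Q gives 7>0; P3→Z gives 8>5]
(A,P,Z): NE
(A,P,W): not NE [P3→Z gives 8>7]
(A,Q,X): NE
(A,Q,Y): not NE [P1→C gives 7>5; P3→X gives 10>8]
(A,Q,Z): not NE [P2→S gives 6>4; P3→X gives 10>8]
(A,Q,W): not NE [P1→B gives 9>3; P2→P gives 9>3; P3→X gives 10>9]
(A,R,X): not NE [P2→Q gives 5>4; P3→W gives 8>3]
(A,R,Y): not NE [P2→Q gives 7>6; P3→W gives 8>2]
(A,R,Z): not NE [P2→S gives 6>2; P3→W gives 8>7]
(A,R,W): not NE [P2→P gives 9>1]
(A,S,X): not NE [P2→Q gives 5>2; P3→W gives 5>4]
(A,S,Y): not NE [P2→Q gives 7>0; P3→W gives 5>4]
(A,S,Z): not NE [P1→C gives 5>1; P3→W gives 5>4]
(A,S,W): not NE [P1→B gives 8>4; P2→P gives 9>1]
(B,P,X): not NE [P3→Z gives 9>0]
(B,P,Y): not NE [P1→A gives 7>0; P2→R gives 9>1; P3→Z gives 9>0]
(B,P,Z): not NE [P1→A gives 11>2; P2→S gives 8>0]
(B,P,W): not NE [P1→A gives 8>4; P3→Z gives 9>2]
(B,Q,X): not NE [P3→W gives 8>7]
(B,Q,Y): not NE [P1→C gives 7>2; P2→R gives 9>0; P3→W gives 8>3]
(B,Q,Z): not NE [P1→A gives 4>2; P2→S gives 8>7; P3→W gives 8>5]
(B,Q,W): not NE [P2→P gives 7>1]
(B,R,X): not NE [P1→C gives 4>3; P2→Q gives 8>2; P3→Y gives 9>6]
(B,R,Y): not NE [P1→A gives 9>1]
(B,R,Z): not NE [P1→A gives 8>4; P2→S gives 8>5; P3→Y gives 9>6]
(B,R,W): not NE [P1→A gives 9>8; P2→P gives 7>3; P3→Y gives 9>0]
(B,S,X): not NE [P1→A gives 6>4; P2→Q gives 8>5]
(B,S,Y): not NE [P1→A gives 9>3; P2→R gives 9>4; P3→X gives 8>1]
(B,S,Z): not NE [P1→C gives 5>4; P3→X gives 8>0]
(B,S,W): not NE [P2→P gives 7>5; P3→X gives 8>1]
(C,P,X): not NE [P1→B gives 4>2; P2→Q gives 8>2; P3→Z gives 8>3]
(C,P,Y): not NE [P1→A gives 7>4; P2→S gives 10>2; P3→Z gives 8>6]
(C,P,Z): not NE [P1→A gives 11>9; P2→R gives 4>1]
(C,P,W): not NE [P1→A gives 8>2; P3→Z gives 8>1]
(C,Q,X): not NE [P1→B gives 6>4; P3→W gives 5>0]
(C,Q,Y): not NE [P2→S gives 10>9]
(C,Q,Z): not NE [P1→A gives 4>2; P2→R gives 4>2; P3→W gives 5>1]
(C,Q,W): not NE [P1→B gives 9>2; P2→P gives 7>2]
(C,R,X): not NE [P2→Q gives 8>1; P3→W gives 8>0]
(C,R,Y): not NE [P1→A gives 9>8; P2→S gives 10>3; P3→W gives 8>5]
(C,R,Z): not NE [P1→A gives 8>0]
(C,R,W): not NE [P1→A gives 9>1; P2→P gives 7>5]
(C,S,X): not NE [P1→A gives 6>2; P2→Q gives 8>2; P3→W gives 8>4]
(C,S,Y): not NE [P1→A gives 9>3; P3→W gives 8>3]
(C,S,Z): not NE [P2→R gives 4>2; P3→W gives 8>0]
(C,S,W): not NE [P1→B gives 8>6; P2→P gives 7>5]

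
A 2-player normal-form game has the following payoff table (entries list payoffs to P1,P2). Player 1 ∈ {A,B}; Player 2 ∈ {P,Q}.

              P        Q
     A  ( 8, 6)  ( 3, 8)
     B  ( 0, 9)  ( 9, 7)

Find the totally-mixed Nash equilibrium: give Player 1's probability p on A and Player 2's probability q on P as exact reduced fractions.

p=1/2, q=3/7

P1 indiff ⇒ q·8+(1-q)·3 = q·0+(1-q)·9 ⇒ q(8) = (1-q)(6) ⇒ q = 3/7
P2 indiff ⇒ p·6+(1-p)·9 = p·8+(1-p)·7 ⇒ p(-2) = (1-p)(-2) ⇒ p = 1/2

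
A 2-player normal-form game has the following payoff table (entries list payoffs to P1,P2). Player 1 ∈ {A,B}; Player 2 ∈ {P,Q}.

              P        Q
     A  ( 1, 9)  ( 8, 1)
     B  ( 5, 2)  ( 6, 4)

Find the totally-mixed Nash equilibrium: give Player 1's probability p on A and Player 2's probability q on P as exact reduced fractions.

p=1/5, q=1/3

P1 indiff ⇒ q·1+(1-q)·8 = q·5+(1-q)·6 ⇒ q(-4) = (1-q)(-2) ⇒ q = 1/3
P2 indiff ⇒ p·9+(1-p)·2 = p·1+(1-p)·4 ⇒ p(8) = (1-p)(2) ⇒ p = 1/5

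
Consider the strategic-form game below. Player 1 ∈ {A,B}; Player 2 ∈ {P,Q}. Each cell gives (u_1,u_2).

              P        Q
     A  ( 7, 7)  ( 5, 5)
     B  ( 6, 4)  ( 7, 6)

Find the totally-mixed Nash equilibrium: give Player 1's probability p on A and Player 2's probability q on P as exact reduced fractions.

P1 indiff ⇒ q·7+(1-q)·5 = q·6+(1-q)·7 ⇒ q(1) = (1-q)(2) ⇒ q = 2/3
P2 indiff ⇒ p·7+(1-p)·4 = p·5+(1-p)·6 ⇒ p(2) = (1-p)(2) ⇒ p = 1/2

(p,q) = (1/2, 2/3)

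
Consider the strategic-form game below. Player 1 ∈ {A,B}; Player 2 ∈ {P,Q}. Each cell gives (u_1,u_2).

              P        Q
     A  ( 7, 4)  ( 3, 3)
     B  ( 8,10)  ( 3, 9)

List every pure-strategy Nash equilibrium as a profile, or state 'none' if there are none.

Nash profiles: (B,P)

(A,P): not NE [P1→B gives 8>7]
(A,Q): not NE [P2→P gives 4>3]
(B,P): NE
(B,Q): not NE [P2→P gives 10>9]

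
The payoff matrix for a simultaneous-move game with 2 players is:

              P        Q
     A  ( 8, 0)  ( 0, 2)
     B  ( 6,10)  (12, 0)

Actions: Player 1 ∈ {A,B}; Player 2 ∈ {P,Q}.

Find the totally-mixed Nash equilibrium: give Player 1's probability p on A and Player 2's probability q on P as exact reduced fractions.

p=5/6, q=6/7

P1 indiff ⇒ q·8+(1-q)·0 = q·6+(1-q)·12 ⇒ q(2) = (1-q)(12) ⇒ q = 6/7
P2 indiff ⇒ p·0+(1-p)·10 = p·2+(1-p)·0 ⇒ p(-2) = (1-p)(-10) ⇒ p = 5/6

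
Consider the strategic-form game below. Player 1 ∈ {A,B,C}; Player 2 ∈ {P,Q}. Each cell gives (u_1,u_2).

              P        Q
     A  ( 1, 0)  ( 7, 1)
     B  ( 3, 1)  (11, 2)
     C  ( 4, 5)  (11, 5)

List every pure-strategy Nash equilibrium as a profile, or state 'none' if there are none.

PSNE = {(B,Q), (C,P), (C,Q)}

(A,P): not NE [P1→C gives 4>1; P2→Q gives 1>0]
(A,Q): not NE [P1→C gives 11>7]
(B,P): not NE [P1→C gives 4>3; P2→Q gives 2>1]
(B,Q): NE
(C,P): NE
(C,Q): NE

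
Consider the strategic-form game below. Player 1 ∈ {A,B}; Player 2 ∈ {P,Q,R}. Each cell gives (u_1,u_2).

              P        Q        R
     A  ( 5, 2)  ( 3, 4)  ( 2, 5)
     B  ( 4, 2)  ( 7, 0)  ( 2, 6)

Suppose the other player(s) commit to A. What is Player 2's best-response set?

u_2(P vs A) = 2
u_2(Q vs A) = 4
u_2(R vs A) = 5
max payoff 5 at {R}

argmax u_2 = {R}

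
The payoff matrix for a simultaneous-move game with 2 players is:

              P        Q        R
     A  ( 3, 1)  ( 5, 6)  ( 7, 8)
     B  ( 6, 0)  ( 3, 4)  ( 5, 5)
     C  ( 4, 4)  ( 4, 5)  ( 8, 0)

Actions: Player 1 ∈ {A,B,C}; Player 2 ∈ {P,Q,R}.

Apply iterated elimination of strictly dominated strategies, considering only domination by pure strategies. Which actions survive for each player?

IESDS → P1:{A,C} P2:{Q,R}

P2 drop P (Q beats it: A:6>1 B:4>0 C:5>4)
P1 drop B (A beats it: Q:5>3 R:7>5)
P1→{A,C} P2→{Q,R}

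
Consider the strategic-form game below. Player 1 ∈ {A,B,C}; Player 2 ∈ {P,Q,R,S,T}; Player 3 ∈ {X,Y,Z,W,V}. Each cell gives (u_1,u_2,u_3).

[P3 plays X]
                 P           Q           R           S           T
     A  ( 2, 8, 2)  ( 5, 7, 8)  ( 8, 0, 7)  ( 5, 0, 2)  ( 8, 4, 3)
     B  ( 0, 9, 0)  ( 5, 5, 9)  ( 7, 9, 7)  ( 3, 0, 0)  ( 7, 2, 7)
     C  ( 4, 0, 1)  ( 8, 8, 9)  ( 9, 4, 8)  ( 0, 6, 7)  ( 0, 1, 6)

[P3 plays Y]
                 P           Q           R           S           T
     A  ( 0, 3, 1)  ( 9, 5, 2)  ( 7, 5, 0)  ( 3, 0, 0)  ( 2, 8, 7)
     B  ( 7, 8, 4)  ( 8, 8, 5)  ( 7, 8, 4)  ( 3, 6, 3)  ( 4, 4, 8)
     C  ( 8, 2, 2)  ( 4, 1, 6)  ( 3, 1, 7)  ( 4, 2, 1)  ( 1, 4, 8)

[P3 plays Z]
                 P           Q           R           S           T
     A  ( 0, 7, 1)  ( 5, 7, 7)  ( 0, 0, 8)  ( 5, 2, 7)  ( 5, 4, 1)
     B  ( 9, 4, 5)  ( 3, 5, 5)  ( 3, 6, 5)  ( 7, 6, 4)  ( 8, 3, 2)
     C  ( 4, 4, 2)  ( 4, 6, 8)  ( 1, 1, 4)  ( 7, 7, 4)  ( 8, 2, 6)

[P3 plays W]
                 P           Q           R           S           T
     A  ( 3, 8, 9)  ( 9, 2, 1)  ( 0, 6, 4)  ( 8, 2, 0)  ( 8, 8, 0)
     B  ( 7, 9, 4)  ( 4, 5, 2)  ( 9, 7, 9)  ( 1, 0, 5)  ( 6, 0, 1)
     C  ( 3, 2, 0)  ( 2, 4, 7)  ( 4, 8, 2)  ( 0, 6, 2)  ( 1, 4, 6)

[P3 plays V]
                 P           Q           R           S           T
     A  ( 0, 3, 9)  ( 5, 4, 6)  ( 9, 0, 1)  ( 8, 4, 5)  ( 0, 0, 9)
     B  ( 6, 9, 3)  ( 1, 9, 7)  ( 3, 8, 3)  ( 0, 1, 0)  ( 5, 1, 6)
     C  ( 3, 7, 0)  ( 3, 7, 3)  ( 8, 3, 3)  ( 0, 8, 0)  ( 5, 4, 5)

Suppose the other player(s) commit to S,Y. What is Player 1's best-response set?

P1 best: {C}

u_1(A vs S,Y) = 3
u_1(B vs S,Y) = 3
u_1(C vs S,Y) = 4
max payoff 4 at {C}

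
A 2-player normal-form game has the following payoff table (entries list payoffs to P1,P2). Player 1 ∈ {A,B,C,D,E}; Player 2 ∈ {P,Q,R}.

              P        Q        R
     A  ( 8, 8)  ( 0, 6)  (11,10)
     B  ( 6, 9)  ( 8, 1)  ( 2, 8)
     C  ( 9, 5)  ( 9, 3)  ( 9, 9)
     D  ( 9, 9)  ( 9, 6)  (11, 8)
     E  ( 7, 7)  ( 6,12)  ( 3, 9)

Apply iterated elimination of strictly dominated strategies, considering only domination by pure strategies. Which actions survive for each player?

P1 drop B (C beats it: P:9>6 Q:9>8 R:9>2)
P1 drop E (C beats it: P:9>7 Q:9>6 R:9>3)
P2 drop Q (P beats it: A:8>6 C:5>3 D:9>6)
P1→{A,C,D} P2→{P,R}

IESDS → P1:{A,C,D} P2:{P,R}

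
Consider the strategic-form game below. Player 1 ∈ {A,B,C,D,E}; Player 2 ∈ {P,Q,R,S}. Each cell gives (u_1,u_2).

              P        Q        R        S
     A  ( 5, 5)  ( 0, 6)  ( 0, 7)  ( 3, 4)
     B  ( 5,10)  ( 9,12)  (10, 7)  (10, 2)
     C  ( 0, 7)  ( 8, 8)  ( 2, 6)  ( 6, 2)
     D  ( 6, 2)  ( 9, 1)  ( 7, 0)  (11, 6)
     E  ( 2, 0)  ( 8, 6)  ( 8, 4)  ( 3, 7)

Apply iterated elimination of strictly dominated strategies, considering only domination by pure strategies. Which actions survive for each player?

P1 drop A (D beats it: P:6>5 Q:9>0 R:7>0 S:11>3)
P1 drop C (B beats it: P:5>0 Q:9>8 R:10>2 S:10>6)
P1 drop E (B beats it: P:5>2 Q:9>8 R:10>8 S:10>3)
P2 drop R (P beats it: B:10>7 D:2>0)
P1→{B,D} P2→{P,Q,S}

IESDS → P1:{B,D} P2:{P,Q,S}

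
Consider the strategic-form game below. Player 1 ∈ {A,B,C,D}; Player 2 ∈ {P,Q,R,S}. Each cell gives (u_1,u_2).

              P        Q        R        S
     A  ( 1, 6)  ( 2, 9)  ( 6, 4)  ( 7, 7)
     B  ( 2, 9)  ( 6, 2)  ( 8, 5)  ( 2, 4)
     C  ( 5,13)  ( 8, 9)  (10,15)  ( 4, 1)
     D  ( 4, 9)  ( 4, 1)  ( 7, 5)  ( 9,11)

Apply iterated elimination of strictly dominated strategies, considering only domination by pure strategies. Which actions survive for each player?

IESDS → P1:{C,D} P2:{P,R,S}

P1 drop A (D beats it: P:4>1 Q:4>2 R:7>6 S:9>7)
P1 drop B (C beats it: P:5>2 Q:8>6 R:10>8 S:4>2)
P2 drop Q (P beats it: C:13>9 D:9>1)
P1→{C,D} P2→{P,R,S}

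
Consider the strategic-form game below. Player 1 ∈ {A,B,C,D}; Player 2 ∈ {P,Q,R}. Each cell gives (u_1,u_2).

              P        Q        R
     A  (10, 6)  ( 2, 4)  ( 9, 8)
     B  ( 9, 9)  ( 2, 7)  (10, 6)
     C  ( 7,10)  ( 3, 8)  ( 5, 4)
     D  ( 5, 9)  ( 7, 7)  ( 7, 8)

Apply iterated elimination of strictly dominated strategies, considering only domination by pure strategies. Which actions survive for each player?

Survivors P1:{A,B} P2:{P,R}

P2 drop Q (P beats it: A:6>4 B:9>7 C:10>8 D:9>7)
P1 drop C (A beats it: P:10>7 R:9>5)
P1 drop D (A beats it: P:10>5 R:9>7)
P1→{A,B} P2→{P,R}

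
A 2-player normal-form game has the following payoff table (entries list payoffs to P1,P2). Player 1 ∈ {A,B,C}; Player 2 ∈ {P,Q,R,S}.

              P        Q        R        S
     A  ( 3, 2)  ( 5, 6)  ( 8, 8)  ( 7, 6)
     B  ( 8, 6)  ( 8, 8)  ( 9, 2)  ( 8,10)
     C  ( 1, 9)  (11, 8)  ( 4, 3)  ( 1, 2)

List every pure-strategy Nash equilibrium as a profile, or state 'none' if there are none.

(A,P): not NE [P1→B gives 8>3; P2→R gives 8>2]
(A,Q): not NE [P1→C gives 11>5; P2→R gives 8>6]
(A,R): not NE [P1→B gives 9>8]
(A,S): not NE [P1→B gives 8>7; P2→R gives 8>6]
(B,P): not NE [P2→S gives 10>6]
(B,Q): not NE [P1→C gives 11>8; P2→S gives 10>8]
(B,R): not NE [P2→S gives 10>2]
(B,S): NE
(C,P): not NE [P1→B gives 8>1]
(C,Q): not NE [P2→P gives 9>8]
(C,R): not NE [P1→B gives 9>4; P2→P gives 9>3]
(C,S): not NE [P1→B gives 8>1; P2→P gives 9>2]

Nash profiles: (B,S)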